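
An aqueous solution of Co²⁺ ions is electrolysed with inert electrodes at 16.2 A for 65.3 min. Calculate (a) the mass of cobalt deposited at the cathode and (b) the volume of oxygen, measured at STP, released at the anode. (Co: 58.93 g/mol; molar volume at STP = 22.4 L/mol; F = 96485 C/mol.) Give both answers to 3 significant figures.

19.4 g Co; 3.68 L O₂

Q = 16.2 × 3918 = 63470 C; n(e⁻) = 63470 / 96485 = 0.6578 mol
Cathode: Co²⁺ + 2e⁻ → Co → n(Co) = 0.6578/2 = 0.3289 mol → 19.4 g
Anode: 2H₂O → O₂ + 4H⁺ + 4e⁻ → n(O₂) = 0.6578/4 = 0.1645 mol → 3.68 L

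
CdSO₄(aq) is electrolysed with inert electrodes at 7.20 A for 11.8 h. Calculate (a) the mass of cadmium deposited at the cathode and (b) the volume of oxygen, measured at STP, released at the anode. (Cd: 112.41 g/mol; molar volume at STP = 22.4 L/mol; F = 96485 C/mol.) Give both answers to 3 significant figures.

178 g Cd; 17.8 L O₂

Q = 7.20 × 42480 = 3.059×10^5 C; n(e⁻) = 3.059×10^5 / 96485 = 3.170 mol
Cathode: Cd²⁺ + 2e⁻ → Cd → n(Cd) = 3.170/2 = 1.585 mol → 178 g
Anode: 2H₂O → O₂ + 4H⁺ + 4e⁻ → n(O₂) = 3.170/4 = 0.7925 mol → 17.8 L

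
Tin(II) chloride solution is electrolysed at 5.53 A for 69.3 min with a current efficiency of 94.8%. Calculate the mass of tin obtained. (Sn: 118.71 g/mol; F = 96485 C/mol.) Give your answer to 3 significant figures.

13.4 g

Q = 5.53 × 4158 = 22990 C
n(e⁻) = 22990 / 96485 = 0.2383 mol
Sn²⁺ + 2e⁻ → Sn, so theoretical m(Sn) = 0.1192 × 118.71 = 14.15 g
Actual mass = 94.8% × 14.15 = 13.4 g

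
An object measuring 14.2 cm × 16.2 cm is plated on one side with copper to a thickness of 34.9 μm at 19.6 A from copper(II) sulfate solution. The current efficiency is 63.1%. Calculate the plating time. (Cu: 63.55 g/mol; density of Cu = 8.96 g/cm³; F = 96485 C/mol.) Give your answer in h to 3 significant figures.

0.491 h

Plated area = 14.2 × 16.2 = 230.0 cm²
Volume = 230.0 × 34.9×10⁻⁴ cm = 0.8027 cm³
m(Cu) = 0.8027 × 8.96 = 7.192 g
n(Cu) = 7.192 / 63.55 = 0.1132 mol; n(e⁻) = 2 × 0.1132 = 0.2264 mol
Q = 0.2264 × 96485 / 0.631 = 34620 C
t = 34620 / 19.6 = 1766 s = 0.491 h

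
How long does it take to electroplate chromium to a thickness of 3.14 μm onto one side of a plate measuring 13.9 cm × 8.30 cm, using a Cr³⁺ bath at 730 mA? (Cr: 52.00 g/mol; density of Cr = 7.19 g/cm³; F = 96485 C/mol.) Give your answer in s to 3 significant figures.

Plated area = 13.9 × 8.30 = 115.4 cm²
Volume = 115.4 × 3.14×10⁻⁴ cm = 0.03624 cm³
m(Cr) = 0.03624 × 7.19 = 0.2606 g
n(Cr) = 0.2606 / 52.00 = 0.005012 mol; n(e⁻) = 3 × 0.005012 = 0.01504 mol
Q = 0.01504 × 96485 = 1451 C
t = 1451 / 0.730 = 1988 s

1990 s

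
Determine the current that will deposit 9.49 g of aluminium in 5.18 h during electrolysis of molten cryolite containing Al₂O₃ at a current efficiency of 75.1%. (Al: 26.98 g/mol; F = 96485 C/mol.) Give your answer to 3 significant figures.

7.27 A

n(Al) = 9.49 / 26.98 = 0.3517 mol
Al³⁺ + 3e⁻ → Al, so n(e⁻) = 3 × 0.3517 = 1.055 mol
Q = 1.055 × 96485 / 0.751 = 1.355×10^5 C
I = Q / t = 1.355×10^5 / 18648 s = 7.27 A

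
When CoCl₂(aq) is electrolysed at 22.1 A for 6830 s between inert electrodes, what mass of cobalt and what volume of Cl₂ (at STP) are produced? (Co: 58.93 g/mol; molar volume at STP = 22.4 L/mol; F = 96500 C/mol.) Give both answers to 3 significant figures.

46.1 g Co; 17.5 L Cl₂

Q = 22.1 × 6830 = 1.509×10^5 C; n(e⁻) = 1.509×10^5 / 96500 = 1.564 mol
Cathode: Co²⁺ + 2e⁻ → Co → n(Co) = 1.564/2 = 0.7820 mol → 46.1 g
Anode: 2Cl⁻ → Cl₂ + 2e⁻ → n(Cl₂) = 1.564/2 = 0.7820 mol → 17.5 L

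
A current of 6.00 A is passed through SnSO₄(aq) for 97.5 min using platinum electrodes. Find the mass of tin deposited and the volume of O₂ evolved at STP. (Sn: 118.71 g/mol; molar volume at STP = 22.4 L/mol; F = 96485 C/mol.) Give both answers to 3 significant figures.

Q = 6.00 × 5850 = 35100 C; n(e⁻) = 35100 / 96485 = 0.3638 mol
Cathode: Sn²⁺ + 2e⁻ → Sn → n(Sn) = 0.3638/2 = 0.1819 mol → 21.6 g
Anode: 2H₂O → O₂ + 4H⁺ + 4e⁻ → n(O₂) = 0.3638/4 = 0.09095 mol → 2.04 L

21.6 g Sn; 2.04 L O₂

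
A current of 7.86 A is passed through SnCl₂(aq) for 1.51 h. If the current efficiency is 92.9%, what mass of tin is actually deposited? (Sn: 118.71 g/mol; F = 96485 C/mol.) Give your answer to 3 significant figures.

24.4 g

Q = 7.86 × 5436 = 42730 C
n(e⁻) = 42730 / 96485 = 0.4429 mol
Sn²⁺ + 2e⁻ → Sn, so theoretical m(Sn) = 0.2215 × 118.71 = 26.29 g
Actual mass = 92.9% × 26.29 = 24.4 g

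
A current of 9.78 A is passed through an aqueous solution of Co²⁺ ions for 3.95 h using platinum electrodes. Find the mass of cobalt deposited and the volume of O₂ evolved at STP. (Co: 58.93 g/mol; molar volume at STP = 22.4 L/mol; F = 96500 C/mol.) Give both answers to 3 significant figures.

42.5 g Co; 8.07 L O₂

Q = 9.78 × 14220 = 1.391×10^5 C; n(e⁻) = 1.391×10^5 / 96500 = 1.441 mol
Cathode: Co²⁺ + 2e⁻ → Co → n(Co) = 1.441/2 = 0.7205 mol → 42.5 g
Anode: 2H₂O → O₂ + 4H⁺ + 4e⁻ → n(O₂) = 1.441/4 = 0.3603 mol → 8.07 L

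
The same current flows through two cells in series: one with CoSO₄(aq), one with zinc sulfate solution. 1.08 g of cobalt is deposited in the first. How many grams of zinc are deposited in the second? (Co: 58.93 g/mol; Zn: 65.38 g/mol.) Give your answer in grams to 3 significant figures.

n(Co) = 1.08 / 58.93 = 0.01833 mol
Co²⁺ + 2e⁻ → Co, so n(e⁻) = 2 × 0.01833 = 0.03666 mol
Same current for the same time ⇒ same n(e⁻) = 0.03666 mol in both cells.
Zn²⁺ + 2e⁻ → Zn, so n(Zn) = 0.03666 / 2 = 0.01833 mol
m(Zn) = 0.01833 × 65.38 = 1.20 g

1.20 g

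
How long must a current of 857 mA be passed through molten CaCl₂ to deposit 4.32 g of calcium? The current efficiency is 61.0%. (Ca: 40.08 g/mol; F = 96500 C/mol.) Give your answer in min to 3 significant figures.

n(Ca) = 4.32 / 40.08 = 0.1078 mol
Ca²⁺ + 2e⁻ → Ca, so n(e⁻) = 2 × 0.1078 = 0.2156 mol
Q = 0.2156 × 96500 / 0.610 = 34110 C
t = Q / I = 34110 / 0.857 = 39800 s = 663 min

663 min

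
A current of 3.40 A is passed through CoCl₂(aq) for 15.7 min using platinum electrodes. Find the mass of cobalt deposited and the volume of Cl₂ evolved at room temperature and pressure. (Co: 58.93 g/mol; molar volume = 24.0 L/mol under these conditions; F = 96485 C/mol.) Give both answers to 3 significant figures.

Q = 3.40 × 942 = 3203 C; n(e⁻) = 3203 / 96485 = 0.03320 mol
Cathode: Co²⁺ + 2e⁻ → Co → n(Co) = 0.03320/2 = 0.01660 mol → 0.978 g
Anode: 2Cl⁻ → Cl₂ + 2e⁻ → n(Cl₂) = 0.03320/2 = 0.01660 mol → 0.398 L

0.978 g Co; 0.398 L Cl₂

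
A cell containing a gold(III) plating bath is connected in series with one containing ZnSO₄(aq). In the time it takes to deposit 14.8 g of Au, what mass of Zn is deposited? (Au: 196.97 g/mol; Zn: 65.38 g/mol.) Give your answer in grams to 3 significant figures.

7.37 g

n(Au) = 14.8 / 196.97 = 0.07514 mol
Au³⁺ + 3e⁻ → Au, so n(e⁻) = 3 × 0.07514 = 0.2254 mol
Since the cells are in series, n(e⁻) in the Zn cell is also 0.2254 mol.
Zn²⁺ + 2e⁻ → Zn, so n(Zn) = 0.2254 / 2 = 0.1127 mol
m(Zn) = 0.1127 × 65.38 = 7.37 g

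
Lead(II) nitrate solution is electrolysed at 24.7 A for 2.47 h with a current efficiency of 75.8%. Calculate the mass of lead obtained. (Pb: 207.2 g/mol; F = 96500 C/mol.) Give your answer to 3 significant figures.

Q = 24.7 × 8892 = 2.196×10^5 C
n(e⁻) = 2.196×10^5 / 96500 = 2.276 mol
Pb²⁺ + 2e⁻ → Pb, so theoretical m(Pb) = 1.138 × 207.2 = 235.8 g
Actual mass = 75.8% × 235.8 = 179 g

179 g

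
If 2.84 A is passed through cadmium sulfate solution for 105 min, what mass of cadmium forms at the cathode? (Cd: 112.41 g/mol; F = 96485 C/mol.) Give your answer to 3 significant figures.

Q = 2.84 A × 6300 s = 17890 C
n(e⁻) = 17890 / 96485 = 0.1854 mol
Cd²⁺ + 2e⁻ → Cd, so n(Cd) = 0.1854 / 2 = 0.09270 mol
m = 0.09270 × 112.41 = 10.4 g

10.4 g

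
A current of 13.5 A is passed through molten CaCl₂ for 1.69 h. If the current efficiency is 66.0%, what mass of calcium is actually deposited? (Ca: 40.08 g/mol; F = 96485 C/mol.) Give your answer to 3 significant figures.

11.3 g

Q = 13.5 × 6084 = 82130 C
n(e⁻) = 82130 / 96485 = 0.8512 mol
Ca²⁺ + 2e⁻ → Ca, so theoretical m(Ca) = 0.4256 × 40.08 = 17.06 g
Actual mass = 66.0% × 17.06 = 11.3 g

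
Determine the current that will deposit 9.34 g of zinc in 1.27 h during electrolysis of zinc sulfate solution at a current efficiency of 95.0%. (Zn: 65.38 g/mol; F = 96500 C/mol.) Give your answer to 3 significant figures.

n(Zn) = 9.34 / 65.38 = 0.1429 mol
Zn²⁺ + 2e⁻ → Zn, so n(e⁻) = 2 × 0.1429 = 0.2858 mol
Q = 0.2858 × 96500 / 0.950 = 29030 C
I = Q / t = 29030 / 4572 s = 6.35 A

6.35 A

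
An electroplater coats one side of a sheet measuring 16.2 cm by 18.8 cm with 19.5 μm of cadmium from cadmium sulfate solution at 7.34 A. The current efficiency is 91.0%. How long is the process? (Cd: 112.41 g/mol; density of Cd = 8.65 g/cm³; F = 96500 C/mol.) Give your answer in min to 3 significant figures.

22.0 min

Plated area = 16.2 × 18.8 = 304.6 cm²
Volume = 304.6 × 19.5×10⁻⁴ cm = 0.5940 cm³
m(Cd) = 0.5940 × 8.65 = 5.138 g
n(Cd) = 5.138 / 112.41 = 0.04571 mol; n(e⁻) = 2 × 0.04571 = 0.09142 mol
Q = 0.09142 × 96500 / 0.910 = 9695 C
t = 9695 / 7.34 = 1321 s = 22.0 min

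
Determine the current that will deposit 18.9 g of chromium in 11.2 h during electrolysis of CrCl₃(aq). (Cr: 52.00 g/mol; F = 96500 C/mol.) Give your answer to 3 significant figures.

2.61 A

n(Cr) = 18.9 / 52.00 = 0.3635 mol
Cr³⁺ + 3e⁻ → Cr, so n(e⁻) = 3 × 0.3635 = 1.091 mol
Q = 1.091 × 96500 = 1.053×10^5 C
I = Q / t = 1.053×10^5 / 40320 s = 2.61 A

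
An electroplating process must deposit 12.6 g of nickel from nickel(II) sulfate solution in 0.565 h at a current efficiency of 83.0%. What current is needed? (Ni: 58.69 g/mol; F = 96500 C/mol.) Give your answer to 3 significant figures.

24.5 A

n(Ni) = 12.6 / 58.69 = 0.2147 mol
Ni²⁺ + 2e⁻ → Ni, so n(e⁻) = 2 × 0.2147 = 0.4294 mol
Q = 0.4294 × 96500 / 0.830 = 49920 C
I = Q / t = 49920 / 2034 s = 24.5 A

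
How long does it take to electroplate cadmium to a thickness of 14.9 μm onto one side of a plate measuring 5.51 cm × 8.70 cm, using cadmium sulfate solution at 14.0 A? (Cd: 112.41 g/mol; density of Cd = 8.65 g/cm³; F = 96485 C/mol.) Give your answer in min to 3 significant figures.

Plated area = 5.51 × 8.70 = 47.94 cm²
Volume = 47.94 × 14.9×10⁻⁴ cm = 0.07143 cm³
m(Cd) = 0.07143 × 8.65 = 0.6179 g
n(Cd) = 0.6179 / 112.41 = 0.005497 mol; n(e⁻) = 2 × 0.005497 = 0.01099 mol
Q = 0.01099 × 96485 = 1060 C
t = 1060 / 14.0 = 75.71 s = 1.26 min

1.26 min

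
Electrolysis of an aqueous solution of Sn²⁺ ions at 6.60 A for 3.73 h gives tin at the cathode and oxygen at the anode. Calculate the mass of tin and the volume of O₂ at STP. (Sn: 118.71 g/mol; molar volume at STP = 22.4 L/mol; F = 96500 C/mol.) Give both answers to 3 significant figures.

Q = 6.60 × 13428 = 88620 C; n(e⁻) = 88620 / 96500 = 0.9183 mol
Cathode: Sn²⁺ + 2e⁻ → Sn → n(Sn) = 0.9183/2 = 0.4592 mol → 54.5 g
Anode: 2H₂O → O₂ + 4H⁺ + 4e⁻ → n(O₂) = 0.9183/4 = 0.2296 mol → 5.14 L

54.5 g Sn; 5.14 L O₂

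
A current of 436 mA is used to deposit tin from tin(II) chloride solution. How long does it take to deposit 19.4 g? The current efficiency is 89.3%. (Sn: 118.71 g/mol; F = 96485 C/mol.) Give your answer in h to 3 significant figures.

n(Sn) = 19.4 / 118.71 = 0.1634 mol
Sn²⁺ + 2e⁻ → Sn, so n(e⁻) = 2 × 0.1634 = 0.3268 mol
Q = 0.3268 × 96485 / 0.893 = 35310 C
t = Q / I = 35310 / 0.436 = 80990 s = 22.5 h

22.5 h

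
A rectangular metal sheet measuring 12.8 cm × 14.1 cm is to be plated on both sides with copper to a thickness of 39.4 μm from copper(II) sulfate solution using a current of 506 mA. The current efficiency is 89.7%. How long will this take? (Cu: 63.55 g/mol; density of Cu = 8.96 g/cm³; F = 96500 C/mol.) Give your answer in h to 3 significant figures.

Plated area = 2 × 12.8 × 14.1 = 361.0 cm²
Volume = 361.0 × 39.4×10⁻⁴ cm = 1.422 cm³
m(Cu) = 1.422 × 8.96 = 12.74 g
n(Cu) = 12.74 / 63.55 = 0.2005 mol; n(e⁻) = 2 × 0.2005 = 0.4010 mol
Q = 0.4010 × 96500 / 0.897 = 43140 C
t = 43140 / 0.506 = 85260 s = 23.7 h

23.7 h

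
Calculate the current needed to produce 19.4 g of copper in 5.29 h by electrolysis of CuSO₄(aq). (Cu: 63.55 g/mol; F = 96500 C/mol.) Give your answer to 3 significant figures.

n(Cu) = 19.4 / 63.55 = 0.3053 mol
Cu²⁺ + 2e⁻ → Cu, so n(e⁻) = 2 × 0.3053 = 0.6106 mol
Q = 0.6106 × 96500 = 58920 C
I = Q / t = 58920 / 19044 s = 3.09 A

3.09 A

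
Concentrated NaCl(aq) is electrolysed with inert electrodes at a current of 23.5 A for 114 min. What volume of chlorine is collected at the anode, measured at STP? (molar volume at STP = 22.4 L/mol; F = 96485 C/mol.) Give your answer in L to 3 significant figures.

18.7 L

Q = It = 23.5 × 6840 = 1.607×10^5 C
n(e⁻) = 1.607×10^5 / 96485 = 1.666 mol
2Cl⁻ → Cl₂ + 2e⁻, so n(Cl₂) = 1.666 / 2 = 0.8330 mol
V = 0.8330 × 22.4 = 18.66 L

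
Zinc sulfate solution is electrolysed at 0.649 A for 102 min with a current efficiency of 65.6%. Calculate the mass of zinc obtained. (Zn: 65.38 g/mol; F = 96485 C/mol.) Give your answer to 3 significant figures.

Q = 0.649 × 6120 = 3972 C
n(e⁻) = 3972 / 96485 = 0.04117 mol
Zn²⁺ + 2e⁻ → Zn, so theoretical m(Zn) = 0.02059 × 65.38 = 1.346 g
Actual mass = 65.6% × 1.346 = 0.883 g

0.883 g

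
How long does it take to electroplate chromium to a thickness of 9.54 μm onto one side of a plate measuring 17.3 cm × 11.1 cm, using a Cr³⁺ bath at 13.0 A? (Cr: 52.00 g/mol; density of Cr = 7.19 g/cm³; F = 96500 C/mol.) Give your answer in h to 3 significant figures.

0.157 h

Plated area = 17.3 × 11.1 = 192.0 cm²
Volume = 192.0 × 9.54×10⁻⁴ cm = 0.1832 cm³
m(Cr) = 0.1832 × 7.19 = 1.317 g
n(Cr) = 1.317 / 52.00 = 0.02533 mol; n(e⁻) = 3 × 0.02533 = 0.07599 mol
Q = 0.07599 × 96500 = 7333 C
t = 7333 / 13.0 = 564.1 s = 0.157 h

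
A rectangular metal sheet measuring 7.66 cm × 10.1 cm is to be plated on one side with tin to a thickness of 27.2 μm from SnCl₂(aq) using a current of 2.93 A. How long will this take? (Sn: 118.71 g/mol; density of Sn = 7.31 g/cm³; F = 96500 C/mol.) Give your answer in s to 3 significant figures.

854 s

Plated area = 7.66 × 10.1 = 77.37 cm²
Volume = 77.37 × 27.2×10⁻⁴ cm = 0.2104 cm³
m(Sn) = 0.2104 × 7.31 = 1.538 g
n(Sn) = 1.538 / 118.71 = 0.01296 mol; n(e⁻) = 2 × 0.01296 = 0.02592 mol
Q = 0.02592 × 96500 = 2501 C
t = 2501 / 2.93 = 853.6 s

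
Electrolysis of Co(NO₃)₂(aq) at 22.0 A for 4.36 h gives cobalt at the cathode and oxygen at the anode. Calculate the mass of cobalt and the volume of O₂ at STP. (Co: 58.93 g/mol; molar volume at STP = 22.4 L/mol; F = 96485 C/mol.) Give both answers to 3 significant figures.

Q = 22.0 × 15696 = 3.453×10^5 C; n(e⁻) = 3.453×10^5 / 96485 = 3.579 mol
Cathode: Co²⁺ + 2e⁻ → Co → n(Co) = 3.579/2 = 1.790 mol → 105 g
Anode: 2H₂O → O₂ + 4H⁺ + 4e⁻ → n(O₂) = 3.579/4 = 0.8948 mol → 20.0 L

105 g Co; 20.0 L O₂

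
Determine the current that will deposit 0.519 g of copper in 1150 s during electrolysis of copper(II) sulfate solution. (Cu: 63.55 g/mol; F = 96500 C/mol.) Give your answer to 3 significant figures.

n(Cu) = 0.519 / 63.55 = 0.008167 mol
Cu²⁺ + 2e⁻ → Cu, so n(e⁻) = 2 × 0.008167 = 0.01633 mol
Q = 0.01633 × 96500 = 1576 C
I = Q / t = 1576 / 1150 s = 1.37 A

1.37 A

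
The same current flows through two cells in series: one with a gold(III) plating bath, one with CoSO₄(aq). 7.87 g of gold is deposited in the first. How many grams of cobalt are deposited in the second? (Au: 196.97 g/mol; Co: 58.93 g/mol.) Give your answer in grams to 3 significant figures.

n(Au) = 7.87 / 196.97 = 0.03996 mol
Au³⁺ + 3e⁻ → Au, so n(e⁻) = 3 × 0.03996 = 0.1199 mol
In series, the same 0.1199 mol of electrons flows through the second cell.
Co²⁺ + 2e⁻ → Co, so n(Co) = 0.1199 / 2 = 0.05995 mol
m(Co) = 0.05995 × 58.93 = 3.53 g

3.53 g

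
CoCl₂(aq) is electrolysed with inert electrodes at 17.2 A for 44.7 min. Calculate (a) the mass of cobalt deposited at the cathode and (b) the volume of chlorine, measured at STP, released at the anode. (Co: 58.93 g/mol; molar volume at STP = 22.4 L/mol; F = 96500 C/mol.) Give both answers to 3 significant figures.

Q = 17.2 × 2682 = 46130 C; n(e⁻) = 46130 / 96500 = 0.4780 mol
Cathode: Co²⁺ + 2e⁻ → Co → n(Co) = 0.4780/2 = 0.2390 mol → 14.1 g
Anode: 2Cl⁻ → Cl₂ + 2e⁻ → n(Cl₂) = 0.4780/2 = 0.2390 mol → 5.35 L

14.1 g Co; 5.35 L Cl₂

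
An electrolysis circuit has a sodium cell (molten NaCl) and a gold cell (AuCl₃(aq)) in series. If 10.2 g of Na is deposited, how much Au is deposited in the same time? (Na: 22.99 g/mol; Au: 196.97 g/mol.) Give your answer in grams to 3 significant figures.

29.1 g

n(Na) = 10.2 / 22.99 = 0.4437 mol
Na⁺ + e⁻ → Na, so n(e⁻) = 0.4437 mol
Since the cells are in series, n(e⁻) in the Au cell is also 0.4437 mol.
Au³⁺ + 3e⁻ → Au, so n(Au) = 0.4437 / 3 = 0.1479 mol
m(Au) = 0.1479 × 196.97 = 29.1 g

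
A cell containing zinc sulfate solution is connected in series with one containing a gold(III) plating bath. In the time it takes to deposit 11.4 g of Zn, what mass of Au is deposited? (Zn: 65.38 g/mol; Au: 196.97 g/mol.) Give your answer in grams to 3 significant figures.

n(Zn) = 11.4 / 65.38 = 0.1744 mol
Zn²⁺ + 2e⁻ → Zn, so n(e⁻) = 2 × 0.1744 = 0.3488 mol
The cells are in series, so the same charge (and hence the same n(e⁻) = 0.3488 mol) passes through both.
Au³⁺ + 3e⁻ → Au, so n(Au) = 0.3488 / 3 = 0.1163 mol
m(Au) = 0.1163 × 196.97 = 22.9 g

22.9 g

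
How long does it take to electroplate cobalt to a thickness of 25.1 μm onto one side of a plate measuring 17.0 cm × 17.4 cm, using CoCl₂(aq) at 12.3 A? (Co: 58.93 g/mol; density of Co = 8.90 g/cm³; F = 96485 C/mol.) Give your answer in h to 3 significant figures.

Plated area = 17.0 × 17.4 = 295.8 cm²
Volume = 295.8 × 25.1×10⁻⁴ cm = 0.7425 cm³
m(Co) = 0.7425 × 8.90 = 6.608 g
n(Co) = 6.608 / 58.93 = 0.1121 mol; n(e⁻) = 2 × 0.1121 = 0.2242 mol
Q = 0.2242 × 96485 = 21630 C
t = 21630 / 12.3 = 1759 s = 0.489 h

0.489 h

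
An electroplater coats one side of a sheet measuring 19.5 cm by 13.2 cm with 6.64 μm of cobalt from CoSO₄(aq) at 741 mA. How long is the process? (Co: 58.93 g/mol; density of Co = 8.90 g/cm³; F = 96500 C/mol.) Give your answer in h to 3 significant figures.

1.87 h

Plated area = 19.5 × 13.2 = 257.4 cm²
Volume = 257.4 × 6.64×10⁻⁴ cm = 0.1709 cm³
m(Co) = 0.1709 × 8.90 = 1.521 g
n(Co) = 1.521 / 58.93 = 0.02581 mol; n(e⁻) = 2 × 0.02581 = 0.05162 mol
Q = 0.05162 × 96500 = 4981 C
t = 4981 / 0.741 = 6722 s = 1.87 h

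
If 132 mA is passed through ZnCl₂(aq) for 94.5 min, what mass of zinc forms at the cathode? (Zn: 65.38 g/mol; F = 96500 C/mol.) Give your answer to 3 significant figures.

Charge passed = 0.132 × 5670 = 748.4 C
n(e⁻) = Q/F = 748.4/96500 = 0.007755 mol
Zn²⁺ + 2e⁻ → Zn, so n(Zn) = 0.007755 / 2 = 0.003878 mol
m = 0.003878 × 65.38 = 0.254 g

0.254 g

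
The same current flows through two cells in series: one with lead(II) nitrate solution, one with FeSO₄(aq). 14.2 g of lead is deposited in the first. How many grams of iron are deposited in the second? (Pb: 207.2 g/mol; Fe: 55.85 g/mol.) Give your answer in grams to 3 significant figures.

n(Pb) = 14.2 / 207.2 = 0.06853 mol
Pb²⁺ + 2e⁻ → Pb, so n(e⁻) = 2 × 0.06853 = 0.1371 mol
The cells are in series, so the same charge (and hence the same n(e⁻) = 0.1371 mol) passes through both.
Fe²⁺ + 2e⁻ → Fe, so n(Fe) = 0.1371 / 2 = 0.06855 mol
m(Fe) = 0.06855 × 55.85 = 3.83 g

3.83 g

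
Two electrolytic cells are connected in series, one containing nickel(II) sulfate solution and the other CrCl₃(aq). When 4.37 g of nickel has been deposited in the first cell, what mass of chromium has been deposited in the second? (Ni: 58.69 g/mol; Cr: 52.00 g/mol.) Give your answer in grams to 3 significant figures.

n(Ni) = 4.37 / 58.69 = 0.07446 mol
Ni²⁺ + 2e⁻ → Ni, so n(e⁻) = 2 × 0.07446 = 0.1489 mol
In series, the same 0.1489 mol of electrons flows through the second cell.
Cr³⁺ + 3e⁻ → Cr, so n(Cr) = 0.1489 / 3 = 0.04963 mol
m(Cr) = 0.04963 × 52.00 = 2.58 g

2.58 g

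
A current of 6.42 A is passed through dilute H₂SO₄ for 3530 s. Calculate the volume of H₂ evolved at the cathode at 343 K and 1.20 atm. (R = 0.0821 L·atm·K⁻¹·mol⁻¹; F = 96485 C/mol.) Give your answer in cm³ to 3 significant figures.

2760 cm³

Q = It = 6.42 × 3530 = 22660 C
n(e⁻) = 22660 / 96485 = 0.2349 mol
2H⁺ + 2e⁻ → H₂, so n(H₂) = 0.2349 / 2 = 0.1175 mol
V = nRT/P = 0.1175 × 0.0821 × 343 / 1.20 = 2.757 L
= 2760 cm³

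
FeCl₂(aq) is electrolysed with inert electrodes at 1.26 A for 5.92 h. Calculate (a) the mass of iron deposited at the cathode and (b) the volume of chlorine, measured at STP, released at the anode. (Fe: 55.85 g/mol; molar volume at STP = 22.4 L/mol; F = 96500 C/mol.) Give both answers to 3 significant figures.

Q = 1.26 × 21312 = 26850 C; n(e⁻) = 26850 / 96500 = 0.2782 mol
Cathode: Fe²⁺ + 2e⁻ → Fe → n(Fe) = 0.2782/2 = 0.1391 mol → 7.77 g
Anode: 2Cl⁻ → Cl₂ + 2e⁻ → n(Cl₂) = 0.2782/2 = 0.1391 mol → 3.12 L

7.77 g Fe; 3.12 L Cl₂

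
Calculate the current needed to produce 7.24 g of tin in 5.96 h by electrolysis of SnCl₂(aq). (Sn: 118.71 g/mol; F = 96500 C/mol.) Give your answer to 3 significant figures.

n(Sn) = 7.24 / 118.71 = 0.06099 mol
Sn²⁺ + 2e⁻ → Sn, so n(e⁻) = 2 × 0.06099 = 0.1220 mol
Q = 0.1220 × 96500 = 11770 C
I = Q / t = 11770 / 21456 s = 0.549 A

0.549 A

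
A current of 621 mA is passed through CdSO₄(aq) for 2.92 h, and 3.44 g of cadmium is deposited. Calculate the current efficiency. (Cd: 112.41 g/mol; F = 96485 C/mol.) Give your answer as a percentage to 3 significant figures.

90.5%

Q = 0.621 × 10512 = 6528 C
n(e⁻) = 6528 / 96485 = 0.06766 mol
Cd²⁺ + 2e⁻ → Cd, so theoretical n(Cd) = 0.03383 mol → 3.803 g
Efficiency = 3.44 / 3.803 = 0.9045 = 90.5%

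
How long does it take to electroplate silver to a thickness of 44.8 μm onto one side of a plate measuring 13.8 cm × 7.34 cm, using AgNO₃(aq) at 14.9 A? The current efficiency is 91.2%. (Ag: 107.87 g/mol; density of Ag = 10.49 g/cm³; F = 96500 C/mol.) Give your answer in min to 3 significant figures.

Plated area = 13.8 × 7.34 = 101.3 cm²
Volume = 101.3 × 44.8×10⁻⁴ cm = 0.4538 cm³
m(Ag) = 0.4538 × 10.49 = 4.760 g
n(Ag) = 4.760 / 107.87 = 0.04413 mol; n(e⁻) = 0.04413 mol
Q = 0.04413 × 96500 / 0.912 = 4669 C
t = 4669 / 14.9 = 313.4 s = 5.22 min

5.22 min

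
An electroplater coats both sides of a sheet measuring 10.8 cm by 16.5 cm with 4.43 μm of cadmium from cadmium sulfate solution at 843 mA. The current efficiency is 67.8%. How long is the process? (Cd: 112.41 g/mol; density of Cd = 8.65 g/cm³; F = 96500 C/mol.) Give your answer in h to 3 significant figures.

1.14 h

Plated area = 2 × 10.8 × 16.5 = 356.4 cm²
Volume = 356.4 × 4.43×10⁻⁴ cm = 0.1579 cm³
m(Cd) = 0.1579 × 8.65 = 1.366 g
n(Cd) = 1.366 / 112.41 = 0.01215 mol; n(e⁻) = 2 × 0.01215 = 0.02430 mol
Q = 0.02430 × 96500 / 0.678 = 3459 C
t = 3459 / 0.843 = 4103 s = 1.14 h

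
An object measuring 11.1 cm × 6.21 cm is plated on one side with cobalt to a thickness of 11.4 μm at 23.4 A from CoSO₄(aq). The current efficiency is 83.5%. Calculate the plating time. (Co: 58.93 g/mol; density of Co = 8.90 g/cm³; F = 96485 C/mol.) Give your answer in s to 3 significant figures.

117 s

Plated area = 11.1 × 6.21 = 68.93 cm²
Volume = 68.93 × 11.4×10⁻⁴ cm = 0.07858 cm³
m(Co) = 0.07858 × 8.90 = 0.6994 g
n(Co) = 0.6994 / 58.93 = 0.01187 mol; n(e⁻) = 2 × 0.01187 = 0.02374 mol
Q = 0.02374 × 96485 / 0.835 = 2743 C
t = 2743 / 23.4 = 117.2 s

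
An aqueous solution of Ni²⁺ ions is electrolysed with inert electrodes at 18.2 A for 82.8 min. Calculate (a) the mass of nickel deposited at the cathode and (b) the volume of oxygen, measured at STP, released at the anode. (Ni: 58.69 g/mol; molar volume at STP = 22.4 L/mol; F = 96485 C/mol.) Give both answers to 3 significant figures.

Q = 18.2 × 4968 = 90420 C; n(e⁻) = 90420 / 96485 = 0.9371 mol
Cathode: Ni²⁺ + 2e⁻ → Ni → n(Ni) = 0.9371/2 = 0.4686 mol → 27.5 g
Anode: 2H₂O → O₂ + 4H⁺ + 4e⁻ → n(O₂) = 0.9371/4 = 0.2343 mol → 5.25 L

27.5 g Ni; 5.25 L O₂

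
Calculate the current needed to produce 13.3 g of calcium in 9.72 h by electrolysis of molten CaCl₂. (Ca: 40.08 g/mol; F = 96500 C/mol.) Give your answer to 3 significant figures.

1.83 A

n(Ca) = 13.3 / 40.08 = 0.3318 mol
Ca²⁺ + 2e⁻ → Ca, so n(e⁻) = 2 × 0.3318 = 0.6636 mol
Q = 0.6636 × 96500 = 64040 C
I = Q / t = 64040 / 34992 s = 1.83 A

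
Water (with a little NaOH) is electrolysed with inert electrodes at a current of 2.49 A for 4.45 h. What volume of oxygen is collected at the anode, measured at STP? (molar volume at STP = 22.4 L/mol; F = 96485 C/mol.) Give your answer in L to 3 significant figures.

Q = 2.49 A × 16020 s = 39890 C
n(e⁻) = 39890 / 96485 = 0.4134 mol
2H₂O → O₂ + 4H⁺ + 4e⁻, so n(O₂) = 0.4134 / 4 = 0.1034 mol
V = 0.1034 × 22.4 = 2.316 L

2.32 L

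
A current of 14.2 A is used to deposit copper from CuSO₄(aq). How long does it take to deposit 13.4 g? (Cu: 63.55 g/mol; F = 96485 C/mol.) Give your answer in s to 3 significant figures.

n(Cu) = 13.4 / 63.55 = 0.2109 mol
Cu²⁺ + 2e⁻ → Cu, so n(e⁻) = 2 × 0.2109 = 0.4218 mol
Q = 0.4218 × 96485 = 40700 C
t = Q / I = 40700 / 14.2 = 2866 s

2870 s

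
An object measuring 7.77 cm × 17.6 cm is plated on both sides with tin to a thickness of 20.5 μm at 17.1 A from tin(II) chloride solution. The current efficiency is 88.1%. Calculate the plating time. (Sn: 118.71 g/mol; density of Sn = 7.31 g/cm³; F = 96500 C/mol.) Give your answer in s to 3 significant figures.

Plated area = 2 × 7.77 × 17.6 = 273.5 cm²
Volume = 273.5 × 20.5×10⁻⁴ cm = 0.5607 cm³
m(Sn) = 0.5607 × 7.31 = 4.099 g
n(Sn) = 4.099 / 118.71 = 0.03453 mol; n(e⁻) = 2 × 0.03453 = 0.06906 mol
Q = 0.06906 × 96500 / 0.881 = 7564 C
t = 7564 / 17.1 = 442.3 s

442 s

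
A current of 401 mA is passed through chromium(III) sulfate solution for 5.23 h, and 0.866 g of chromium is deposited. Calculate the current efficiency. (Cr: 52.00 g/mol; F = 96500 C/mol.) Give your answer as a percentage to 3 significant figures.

63.9%

Q = 0.401 × 18828 = 7550 C
n(e⁻) = 7550 / 96500 = 0.07824 mol
Cr³⁺ + 3e⁻ → Cr, so theoretical n(Cr) = 0.02608 mol → 1.356 g
Efficiency = 0.866 / 1.356 = 0.6386 = 63.9%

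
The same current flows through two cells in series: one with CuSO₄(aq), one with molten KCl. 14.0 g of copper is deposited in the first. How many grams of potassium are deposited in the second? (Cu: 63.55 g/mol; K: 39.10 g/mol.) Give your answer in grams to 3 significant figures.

n(Cu) = 14.0 / 63.55 = 0.2203 mol
Cu²⁺ + 2e⁻ → Cu, so n(e⁻) = 2 × 0.2203 = 0.4406 mol
Same current for the same time ⇒ same n(e⁻) = 0.4406 mol in both cells.
K⁺ + e⁻ → K, so n(K) = 0.4406 mol
m(K) = 0.4406 × 39.10 = 17.2 g

17.2 g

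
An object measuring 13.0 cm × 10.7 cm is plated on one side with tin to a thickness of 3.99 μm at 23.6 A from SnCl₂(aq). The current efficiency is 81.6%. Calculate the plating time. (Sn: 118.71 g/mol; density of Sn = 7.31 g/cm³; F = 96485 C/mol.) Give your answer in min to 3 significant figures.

0.571 min

Plated area = 13.0 × 10.7 = 139.1 cm²
Volume = 139.1 × 3.99×10⁻⁴ cm = 0.05550 cm³
m(Sn) = 0.05550 × 7.31 = 0.4057 g
n(Sn) = 0.4057 / 118.71 = 0.003418 mol; n(e⁻) = 2 × 0.003418 = 0.006836 mol
Q = 0.006836 × 96485 / 0.816 = 808.3 C
t = 808.3 / 23.6 = 34.25 s = 0.571 min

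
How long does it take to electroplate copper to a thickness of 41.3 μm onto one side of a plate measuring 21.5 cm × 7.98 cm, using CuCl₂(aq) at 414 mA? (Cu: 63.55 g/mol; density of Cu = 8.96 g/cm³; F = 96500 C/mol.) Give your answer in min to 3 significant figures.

Plated area = 21.5 × 7.98 = 171.6 cm²
Volume = 171.6 × 41.3×10⁻⁴ cm = 0.7087 cm³
m(Cu) = 0.7087 × 8.96 = 6.350 g
n(Cu) = 6.350 / 63.55 = 0.09992 mol; n(e⁻) = 2 × 0.09992 = 0.1998 mol
Q = 0.1998 × 96500 = 19280 C
t = 19280 / 0.414 = 46570 s = 776 min

776 min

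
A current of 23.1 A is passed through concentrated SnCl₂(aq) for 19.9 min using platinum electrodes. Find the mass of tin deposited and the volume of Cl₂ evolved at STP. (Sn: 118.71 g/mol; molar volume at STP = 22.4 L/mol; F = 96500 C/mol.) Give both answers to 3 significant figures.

Q = 23.1 × 1194 = 27580 C; n(e⁻) = 27580 / 96500 = 0.2858 mol
Cathode: Sn²⁺ + 2e⁻ → Sn → n(Sn) = 0.2858/2 = 0.1429 mol → 17.0 g
Anode: 2Cl⁻ → Cl₂ + 2e⁻ → n(Cl₂) = 0.2858/2 = 0.1429 mol → 3.20 L

17.0 g Sn; 3.20 L Cl₂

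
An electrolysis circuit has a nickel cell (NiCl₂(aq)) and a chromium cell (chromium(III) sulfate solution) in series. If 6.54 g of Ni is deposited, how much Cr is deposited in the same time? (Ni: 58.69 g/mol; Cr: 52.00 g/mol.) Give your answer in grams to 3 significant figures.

3.86 g

n(Ni) = 6.54 / 58.69 = 0.1114 mol
Ni²⁺ + 2e⁻ → Ni, so n(e⁻) = 2 × 0.1114 = 0.2228 mol
In series, the same 0.2228 mol of electrons flows through the second cell.
Cr³⁺ + 3e⁻ → Cr, so n(Cr) = 0.2228 / 3 = 0.07427 mol
m(Cr) = 0.07427 × 52.00 = 3.86 g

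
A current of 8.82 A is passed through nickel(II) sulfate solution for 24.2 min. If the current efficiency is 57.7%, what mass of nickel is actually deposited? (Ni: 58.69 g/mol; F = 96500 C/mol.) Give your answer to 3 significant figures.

Q = 8.82 × 1452 = 12810 C
n(e⁻) = 12810 / 96500 = 0.1327 mol
Ni²⁺ + 2e⁻ → Ni, so theoretical m(Ni) = 0.06635 × 58.69 = 3.894 g
Actual mass = 57.7% × 3.894 = 2.25 g

2.25 g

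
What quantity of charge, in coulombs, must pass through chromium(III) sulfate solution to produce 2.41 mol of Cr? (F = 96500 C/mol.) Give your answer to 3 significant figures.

6.98×10^5 C

Cr³⁺ + 3e⁻ → Cr, so n(e⁻) = 3 × 2.41 = 7.230 mol
Q = 7.230 × 96500 = 6.977×10^5 C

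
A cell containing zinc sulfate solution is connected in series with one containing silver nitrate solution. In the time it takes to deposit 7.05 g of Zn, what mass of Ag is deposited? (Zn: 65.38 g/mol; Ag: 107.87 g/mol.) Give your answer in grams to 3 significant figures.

23.3 g

n(Zn) = 7.05 / 65.38 = 0.1078 mol
Zn²⁺ + 2e⁻ → Zn, so n(e⁻) = 2 × 0.1078 = 0.2156 mol
In series, the same 0.2156 mol of electrons flows through the second cell.
Ag⁺ + e⁻ → Ag, so n(Ag) = 0.2156 mol
m(Ag) = 0.2156 × 107.87 = 23.3 g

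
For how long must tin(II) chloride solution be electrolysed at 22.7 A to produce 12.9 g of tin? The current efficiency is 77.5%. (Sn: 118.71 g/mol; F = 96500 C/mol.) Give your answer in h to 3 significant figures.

n(Sn) = 12.9 / 118.71 = 0.1087 mol
Sn²⁺ + 2e⁻ → Sn, so n(e⁻) = 2 × 0.1087 = 0.2174 mol
Q = 0.2174 × 96500 / 0.775 = 27070 C
t = Q / I = 27070 / 22.7 = 1193 s = 0.331 h

0.331 h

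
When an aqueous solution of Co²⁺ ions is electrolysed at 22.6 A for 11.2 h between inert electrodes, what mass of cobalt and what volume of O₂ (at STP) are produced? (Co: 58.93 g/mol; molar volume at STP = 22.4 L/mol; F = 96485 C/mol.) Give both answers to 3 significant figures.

278 g Co; 52.9 L O₂

Q = 22.6 × 40320 = 9.112×10^5 C; n(e⁻) = 9.112×10^5 / 96485 = 9.444 mol
Cathode: Co²⁺ + 2e⁻ → Co → n(Co) = 9.444/2 = 4.722 mol → 278 g
Anode: 2H₂O → O₂ + 4H⁺ + 4e⁻ → n(O₂) = 9.444/4 = 2.361 mol → 52.9 L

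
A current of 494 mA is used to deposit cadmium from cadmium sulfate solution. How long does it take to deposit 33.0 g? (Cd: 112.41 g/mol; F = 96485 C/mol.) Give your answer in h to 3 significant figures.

n(Cd) = 33.0 / 112.41 = 0.2936 mol
Cd²⁺ + 2e⁻ → Cd, so n(e⁻) = 2 × 0.2936 = 0.5872 mol
Q = 0.5872 × 96485 = 56660 C
t = Q / I = 56660 / 0.494 = 1.147×10^5 s = 31.9 h

31.9 h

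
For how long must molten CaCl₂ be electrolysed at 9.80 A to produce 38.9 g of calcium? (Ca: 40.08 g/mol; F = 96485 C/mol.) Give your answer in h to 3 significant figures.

n(Ca) = 38.9 / 40.08 = 0.9706 mol
Ca²⁺ + 2e⁻ → Ca, so n(e⁻) = 2 × 0.9706 = 1.941 mol
Q = 1.941 × 96485 = 1.873×10^5 C
t = Q / I = 1.873×10^5 / 9.80 = 19110 s = 5.31 h

5.31 h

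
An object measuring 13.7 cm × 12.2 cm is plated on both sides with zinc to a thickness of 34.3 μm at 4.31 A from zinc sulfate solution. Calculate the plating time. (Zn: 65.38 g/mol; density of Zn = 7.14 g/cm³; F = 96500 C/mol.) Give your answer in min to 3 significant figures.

Plated area = 2 × 13.7 × 12.2 = 334.3 cm²
Volume = 334.3 × 34.3×10⁻⁴ cm = 1.147 cm³
m(Zn) = 1.147 × 7.14 = 8.190 g
n(Zn) = 8.190 / 65.38 = 0.1253 mol; n(e⁻) = 2 × 0.1253 = 0.2506 mol
Q = 0.2506 × 96500 = 24180 C
t = 24180 / 4.31 = 5610 s = 93.5 min

93.5 min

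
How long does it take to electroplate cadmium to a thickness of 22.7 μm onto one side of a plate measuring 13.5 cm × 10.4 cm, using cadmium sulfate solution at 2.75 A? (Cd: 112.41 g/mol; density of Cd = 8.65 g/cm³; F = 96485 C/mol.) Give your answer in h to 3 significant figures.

0.478 h

Plated area = 13.5 × 10.4 = 140.4 cm²
Volume = 140.4 × 22.7×10⁻⁴ cm = 0.3187 cm³
m(Cd) = 0.3187 × 8.65 = 2.757 g
n(Cd) = 2.757 / 112.41 = 0.02453 mol; n(e⁻) = 2 × 0.02453 = 0.04906 mol
Q = 0.04906 × 96485 = 4734 C
t = 4734 / 2.75 = 1721 s = 0.478 h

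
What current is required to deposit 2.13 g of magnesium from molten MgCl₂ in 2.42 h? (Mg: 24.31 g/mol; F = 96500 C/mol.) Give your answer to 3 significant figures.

n(Mg) = 2.13 / 24.31 = 0.08762 mol
Mg²⁺ + 2e⁻ → Mg, so n(e⁻) = 2 × 0.08762 = 0.1752 mol
Q = 0.1752 × 96500 = 16910 C
I = Q / t = 16910 / 8712 s = 1.94 A

1.94 A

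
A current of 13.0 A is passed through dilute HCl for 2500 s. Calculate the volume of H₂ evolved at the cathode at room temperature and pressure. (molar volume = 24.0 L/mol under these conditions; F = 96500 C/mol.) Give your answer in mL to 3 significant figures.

Q = 13.0 A × 2500 s = 32500 C
n(e⁻) = Q/F = 32500/96500 = 0.3368 mol
2H⁺ + 2e⁻ → H₂, so n(H₂) = 0.3368 / 2 = 0.1684 mol
V = 0.1684 × 24.0 = 4.042 L
= 4040 mL

4040 mL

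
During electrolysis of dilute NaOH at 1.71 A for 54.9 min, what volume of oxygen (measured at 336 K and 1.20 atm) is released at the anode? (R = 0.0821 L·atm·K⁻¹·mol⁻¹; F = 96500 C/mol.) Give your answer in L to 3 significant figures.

Charge passed = 1.71 × 3294 = 5633 C
n(e⁻) = Q/F = 5633/96500 = 0.05837 mol
2H₂O → O₂ + 4H⁺ + 4e⁻, so n(O₂) = 0.05837 / 4 = 0.01459 mol
V = nRT/P = 0.01459 × 0.0821 × 336 / 1.20 = 0.3354 L

0.335 L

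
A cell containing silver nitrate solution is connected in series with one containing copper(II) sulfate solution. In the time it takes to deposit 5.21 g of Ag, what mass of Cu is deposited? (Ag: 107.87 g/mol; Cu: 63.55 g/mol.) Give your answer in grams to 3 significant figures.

n(Ag) = 5.21 / 107.87 = 0.04830 mol
Ag⁺ + e⁻ → Ag, so n(e⁻) = 0.04830 mol
In series, the same 0.04830 mol of electrons flows through the second cell.
Cu²⁺ + 2e⁻ → Cu, so n(Cu) = 0.04830 / 2 = 0.02415 mol
m(Cu) = 0.02415 × 63.55 = 1.53 g

1.53 g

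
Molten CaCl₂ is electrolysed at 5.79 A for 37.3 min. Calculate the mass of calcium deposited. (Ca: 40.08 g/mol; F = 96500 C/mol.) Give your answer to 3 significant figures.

2.69 g

Charge passed = 5.79 × 2238 = 12960 C
Moles of electrons = 12960 / 96500 = 0.1343 mol
Ca²⁺ + 2e⁻ → Ca, so n(Ca) = 0.1343 / 2 = 0.06715 mol
m = 0.06715 × 40.08 = 2.69 g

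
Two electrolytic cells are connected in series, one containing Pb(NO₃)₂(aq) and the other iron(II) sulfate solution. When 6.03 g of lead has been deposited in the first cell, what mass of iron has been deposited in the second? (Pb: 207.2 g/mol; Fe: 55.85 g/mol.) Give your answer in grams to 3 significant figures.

1.63 g

n(Pb) = 6.03 / 207.2 = 0.02910 mol
Pb²⁺ + 2e⁻ → Pb, so n(e⁻) = 2 × 0.02910 = 0.05820 mol
The cells are in series, so the same charge (and hence the same n(e⁻) = 0.05820 mol) passes through both.
Fe²⁺ + 2e⁻ → Fe, so n(Fe) = 0.05820 / 2 = 0.02910 mol
m(Fe) = 0.02910 × 55.85 = 1.63 g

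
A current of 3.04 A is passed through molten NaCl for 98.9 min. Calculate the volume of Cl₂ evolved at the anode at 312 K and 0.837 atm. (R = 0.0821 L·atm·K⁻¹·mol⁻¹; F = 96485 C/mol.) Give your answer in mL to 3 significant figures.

2860 mL

Charge passed = 3.04 × 5934 = 18040 C
Moles of electrons = 18040 / 96485 = 0.1870 mol
2Cl⁻ → Cl₂ + 2e⁻, so n(Cl₂) = 0.1870 / 2 = 0.09350 mol
V = nRT/P = 0.09350 × 0.0821 × 312 / 0.837 = 2.861 L
= 2860 mL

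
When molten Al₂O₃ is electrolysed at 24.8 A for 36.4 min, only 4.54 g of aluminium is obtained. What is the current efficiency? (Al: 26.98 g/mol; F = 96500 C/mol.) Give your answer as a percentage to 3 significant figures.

Q = 24.8 × 2184 = 54160 C
n(e⁻) = 54160 / 96500 = 0.5612 mol
Al³⁺ + 3e⁻ → Al, so theoretical n(Al) = 0.1871 mol → 5.048 g
Efficiency = 4.54 / 5.048 = 0.8994 = 89.9%

89.9%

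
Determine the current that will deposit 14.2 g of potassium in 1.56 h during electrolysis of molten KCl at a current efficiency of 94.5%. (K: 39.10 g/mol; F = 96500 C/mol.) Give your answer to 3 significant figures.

6.60 A

n(K) = 14.2 / 39.10 = 0.3632 mol
K⁺ + e⁻ → K, so n(e⁻) = 0.3632 mol
Q = 0.3632 × 96500 / 0.945 = 37090 C
I = Q / t = 37090 / 5616 s = 6.60 A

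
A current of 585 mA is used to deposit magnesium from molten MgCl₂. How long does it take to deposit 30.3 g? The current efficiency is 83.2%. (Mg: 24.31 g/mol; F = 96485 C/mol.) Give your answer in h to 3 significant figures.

n(Mg) = 30.3 / 24.31 = 1.246 mol
Mg²⁺ + 2e⁻ → Mg, so n(e⁻) = 2 × 1.246 = 2.492 mol
Q = 2.492 × 96485 / 0.832 = 2.890×10^5 C
t = Q / I = 2.890×10^5 / 0.585 = 4.940×10^5 s = 137 h

137 h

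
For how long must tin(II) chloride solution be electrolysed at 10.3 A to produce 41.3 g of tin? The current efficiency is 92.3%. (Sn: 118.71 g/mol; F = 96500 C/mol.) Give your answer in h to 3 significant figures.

n(Sn) = 41.3 / 118.71 = 0.3479 mol
Sn²⁺ + 2e⁻ → Sn, so n(e⁻) = 2 × 0.3479 = 0.6958 mol
Q = 0.6958 × 96500 / 0.923 = 72750 C
t = Q / I = 72750 / 10.3 = 7063 s = 1.96 h

1.96 h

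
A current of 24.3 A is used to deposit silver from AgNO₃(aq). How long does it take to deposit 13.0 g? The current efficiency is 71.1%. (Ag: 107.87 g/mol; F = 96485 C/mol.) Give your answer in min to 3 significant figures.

n(Ag) = 13.0 / 107.87 = 0.1205 mol
Ag⁺ + e⁻ → Ag, so n(e⁻) = 0.1205 mol
Q = 0.1205 × 96485 / 0.711 = 16350 C
t = Q / I = 16350 / 24.3 = 672.8 s = 11.2 min

11.2 min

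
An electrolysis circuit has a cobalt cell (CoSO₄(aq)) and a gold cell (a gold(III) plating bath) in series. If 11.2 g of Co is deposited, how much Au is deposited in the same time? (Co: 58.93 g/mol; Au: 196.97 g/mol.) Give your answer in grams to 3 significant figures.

25.0 g

n(Co) = 11.2 / 58.93 = 0.1901 mol
Co²⁺ + 2e⁻ → Co, so n(e⁻) = 2 × 0.1901 = 0.3802 mol
The cells are in series, so the same charge (and hence the same n(e⁻) = 0.3802 mol) passes through both.
Au³⁺ + 3e⁻ → Au, so n(Au) = 0.3802 / 3 = 0.1267 mol
m(Au) = 0.1267 × 196.97 = 25.0 g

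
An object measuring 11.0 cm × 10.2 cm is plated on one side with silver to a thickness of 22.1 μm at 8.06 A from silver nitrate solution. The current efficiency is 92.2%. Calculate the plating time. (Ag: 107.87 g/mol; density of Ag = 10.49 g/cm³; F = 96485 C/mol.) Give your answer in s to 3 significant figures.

Plated area = 11.0 × 10.2 = 112.2 cm²
Volume = 112.2 × 22.1×10⁻⁴ cm = 0.2480 cm³
m(Ag) = 0.2480 × 10.49 = 2.602 g
n(Ag) = 2.602 / 107.87 = 0.02412 mol; n(e⁻) = 0.02412 mol
Q = 0.02412 × 96485 / 0.922 = 2524 C
t = 2524 / 8.06 = 313.2 s

313 s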